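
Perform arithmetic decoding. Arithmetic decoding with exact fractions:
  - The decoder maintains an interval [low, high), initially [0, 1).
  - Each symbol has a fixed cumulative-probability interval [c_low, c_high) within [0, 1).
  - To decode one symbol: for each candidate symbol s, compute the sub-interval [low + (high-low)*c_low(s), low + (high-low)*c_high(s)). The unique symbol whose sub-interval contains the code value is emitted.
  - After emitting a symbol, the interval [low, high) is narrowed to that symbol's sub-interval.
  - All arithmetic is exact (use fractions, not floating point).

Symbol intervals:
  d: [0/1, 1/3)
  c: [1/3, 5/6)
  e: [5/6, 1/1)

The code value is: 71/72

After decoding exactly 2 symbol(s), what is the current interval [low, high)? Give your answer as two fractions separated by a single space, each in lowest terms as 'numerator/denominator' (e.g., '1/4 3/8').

Answer: 35/36 1/1

Derivation:
Step 1: interval [0/1, 1/1), width = 1/1 - 0/1 = 1/1
  'd': [0/1 + 1/1*0/1, 0/1 + 1/1*1/3) = [0/1, 1/3)
  'c': [0/1 + 1/1*1/3, 0/1 + 1/1*5/6) = [1/3, 5/6)
  'e': [0/1 + 1/1*5/6, 0/1 + 1/1*1/1) = [5/6, 1/1) <- contains code 71/72
  emit 'e', narrow to [5/6, 1/1)
Step 2: interval [5/6, 1/1), width = 1/1 - 5/6 = 1/6
  'd': [5/6 + 1/6*0/1, 5/6 + 1/6*1/3) = [5/6, 8/9)
  'c': [5/6 + 1/6*1/3, 5/6 + 1/6*5/6) = [8/9, 35/36)
  'e': [5/6 + 1/6*5/6, 5/6 + 1/6*1/1) = [35/36, 1/1) <- contains code 71/72
  emit 'e', narrow to [35/36, 1/1)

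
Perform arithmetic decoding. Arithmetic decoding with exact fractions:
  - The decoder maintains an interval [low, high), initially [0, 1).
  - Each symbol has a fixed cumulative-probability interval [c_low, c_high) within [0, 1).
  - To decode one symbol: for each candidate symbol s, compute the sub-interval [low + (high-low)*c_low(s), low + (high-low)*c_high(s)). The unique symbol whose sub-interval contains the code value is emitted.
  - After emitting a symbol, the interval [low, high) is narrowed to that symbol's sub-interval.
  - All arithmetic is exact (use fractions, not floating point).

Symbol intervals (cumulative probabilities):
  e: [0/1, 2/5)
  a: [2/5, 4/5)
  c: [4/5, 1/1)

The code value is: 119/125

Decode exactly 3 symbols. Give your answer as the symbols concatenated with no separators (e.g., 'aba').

Answer: cac

Derivation:
Step 1: interval [0/1, 1/1), width = 1/1 - 0/1 = 1/1
  'e': [0/1 + 1/1*0/1, 0/1 + 1/1*2/5) = [0/1, 2/5)
  'a': [0/1 + 1/1*2/5, 0/1 + 1/1*4/5) = [2/5, 4/5)
  'c': [0/1 + 1/1*4/5, 0/1 + 1/1*1/1) = [4/5, 1/1) <- contains code 119/125
  emit 'c', narrow to [4/5, 1/1)
Step 2: interval [4/5, 1/1), width = 1/1 - 4/5 = 1/5
  'e': [4/5 + 1/5*0/1, 4/5 + 1/5*2/5) = [4/5, 22/25)
  'a': [4/5 + 1/5*2/5, 4/5 + 1/5*4/5) = [22/25, 24/25) <- contains code 119/125
  'c': [4/5 + 1/5*4/5, 4/5 + 1/5*1/1) = [24/25, 1/1)
  emit 'a', narrow to [22/25, 24/25)
Step 3: interval [22/25, 24/25), width = 24/25 - 22/25 = 2/25
  'e': [22/25 + 2/25*0/1, 22/25 + 2/25*2/5) = [22/25, 114/125)
  'a': [22/25 + 2/25*2/5, 22/25 + 2/25*4/5) = [114/125, 118/125)
  'c': [22/25 + 2/25*4/5, 22/25 + 2/25*1/1) = [118/125, 24/25) <- contains code 119/125
  emit 'c', narrow to [118/125, 24/25)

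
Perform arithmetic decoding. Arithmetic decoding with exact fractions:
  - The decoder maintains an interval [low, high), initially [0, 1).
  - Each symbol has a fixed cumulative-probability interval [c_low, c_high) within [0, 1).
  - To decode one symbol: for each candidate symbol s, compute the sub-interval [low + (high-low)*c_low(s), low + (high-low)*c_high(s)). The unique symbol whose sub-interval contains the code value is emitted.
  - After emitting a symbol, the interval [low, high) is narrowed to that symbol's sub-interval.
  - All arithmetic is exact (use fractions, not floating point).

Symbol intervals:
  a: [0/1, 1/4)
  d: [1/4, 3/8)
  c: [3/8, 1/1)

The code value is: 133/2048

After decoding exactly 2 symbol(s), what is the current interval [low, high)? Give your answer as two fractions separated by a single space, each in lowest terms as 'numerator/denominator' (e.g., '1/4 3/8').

Answer: 1/16 3/32

Derivation:
Step 1: interval [0/1, 1/1), width = 1/1 - 0/1 = 1/1
  'a': [0/1 + 1/1*0/1, 0/1 + 1/1*1/4) = [0/1, 1/4) <- contains code 133/2048
  'd': [0/1 + 1/1*1/4, 0/1 + 1/1*3/8) = [1/4, 3/8)
  'c': [0/1 + 1/1*3/8, 0/1 + 1/1*1/1) = [3/8, 1/1)
  emit 'a', narrow to [0/1, 1/4)
Step 2: interval [0/1, 1/4), width = 1/4 - 0/1 = 1/4
  'a': [0/1 + 1/4*0/1, 0/1 + 1/4*1/4) = [0/1, 1/16)
  'd': [0/1 + 1/4*1/4, 0/1 + 1/4*3/8) = [1/16, 3/32) <- contains code 133/2048
  'c': [0/1 + 1/4*3/8, 0/1 + 1/4*1/1) = [3/32, 1/4)
  emit 'd', narrow to [1/16, 3/32)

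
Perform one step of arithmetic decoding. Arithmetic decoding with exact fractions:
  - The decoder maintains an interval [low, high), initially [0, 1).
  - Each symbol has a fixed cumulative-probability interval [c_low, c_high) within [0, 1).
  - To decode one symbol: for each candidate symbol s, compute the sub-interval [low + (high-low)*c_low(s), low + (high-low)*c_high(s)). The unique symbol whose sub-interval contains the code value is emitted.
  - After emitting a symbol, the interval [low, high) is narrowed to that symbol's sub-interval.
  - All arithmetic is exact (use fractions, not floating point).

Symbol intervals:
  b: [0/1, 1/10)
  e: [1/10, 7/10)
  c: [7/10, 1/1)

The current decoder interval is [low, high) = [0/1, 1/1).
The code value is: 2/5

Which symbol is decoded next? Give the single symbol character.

Interval width = high − low = 1/1 − 0/1 = 1/1
Scaled code = (code − low) / width = (2/5 − 0/1) / 1/1 = 2/5
  b: [0/1, 1/10) 
  e: [1/10, 7/10) ← scaled code falls here ✓
  c: [7/10, 1/1) 

Answer: e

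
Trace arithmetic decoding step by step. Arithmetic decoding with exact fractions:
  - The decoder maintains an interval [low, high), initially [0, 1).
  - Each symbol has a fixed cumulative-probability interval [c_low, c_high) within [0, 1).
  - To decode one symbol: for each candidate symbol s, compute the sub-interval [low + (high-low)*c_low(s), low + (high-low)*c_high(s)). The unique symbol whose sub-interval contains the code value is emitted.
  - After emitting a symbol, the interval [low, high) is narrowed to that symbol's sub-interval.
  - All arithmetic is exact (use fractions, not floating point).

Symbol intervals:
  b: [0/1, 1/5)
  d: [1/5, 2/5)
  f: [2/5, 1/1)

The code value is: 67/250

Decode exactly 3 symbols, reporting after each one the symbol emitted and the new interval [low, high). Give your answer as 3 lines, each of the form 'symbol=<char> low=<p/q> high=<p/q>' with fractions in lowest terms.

Answer: symbol=d low=1/5 high=2/5
symbol=d low=6/25 high=7/25
symbol=f low=32/125 high=7/25

Derivation:
Step 1: interval [0/1, 1/1), width = 1/1 - 0/1 = 1/1
  'b': [0/1 + 1/1*0/1, 0/1 + 1/1*1/5) = [0/1, 1/5)
  'd': [0/1 + 1/1*1/5, 0/1 + 1/1*2/5) = [1/5, 2/5) <- contains code 67/250
  'f': [0/1 + 1/1*2/5, 0/1 + 1/1*1/1) = [2/5, 1/1)
  emit 'd', narrow to [1/5, 2/5)
Step 2: interval [1/5, 2/5), width = 2/5 - 1/5 = 1/5
  'b': [1/5 + 1/5*0/1, 1/5 + 1/5*1/5) = [1/5, 6/25)
  'd': [1/5 + 1/5*1/5, 1/5 + 1/5*2/5) = [6/25, 7/25) <- contains code 67/250
  'f': [1/5 + 1/5*2/5, 1/5 + 1/5*1/1) = [7/25, 2/5)
  emit 'd', narrow to [6/25, 7/25)
Step 3: interval [6/25, 7/25), width = 7/25 - 6/25 = 1/25
  'b': [6/25 + 1/25*0/1, 6/25 + 1/25*1/5) = [6/25, 31/125)
  'd': [6/25 + 1/25*1/5, 6/25 + 1/25*2/5) = [31/125, 32/125)
  'f': [6/25 + 1/25*2/5, 6/25 + 1/25*1/1) = [32/125, 7/25) <- contains code 67/250
  emit 'f', narrow to [32/125, 7/25)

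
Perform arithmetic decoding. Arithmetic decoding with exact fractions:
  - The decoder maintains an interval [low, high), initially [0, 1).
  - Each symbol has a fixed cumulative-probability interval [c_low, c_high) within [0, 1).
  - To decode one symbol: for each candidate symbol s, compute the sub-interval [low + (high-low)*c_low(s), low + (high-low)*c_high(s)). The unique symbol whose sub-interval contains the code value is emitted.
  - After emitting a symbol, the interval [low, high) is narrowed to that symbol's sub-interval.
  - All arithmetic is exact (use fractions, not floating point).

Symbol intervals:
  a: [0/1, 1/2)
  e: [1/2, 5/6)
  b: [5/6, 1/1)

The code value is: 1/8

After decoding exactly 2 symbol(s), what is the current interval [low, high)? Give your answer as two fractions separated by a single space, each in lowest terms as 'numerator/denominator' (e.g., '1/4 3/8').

Answer: 0/1 1/4

Derivation:
Step 1: interval [0/1, 1/1), width = 1/1 - 0/1 = 1/1
  'a': [0/1 + 1/1*0/1, 0/1 + 1/1*1/2) = [0/1, 1/2) <- contains code 1/8
  'e': [0/1 + 1/1*1/2, 0/1 + 1/1*5/6) = [1/2, 5/6)
  'b': [0/1 + 1/1*5/6, 0/1 + 1/1*1/1) = [5/6, 1/1)
  emit 'a', narrow to [0/1, 1/2)
Step 2: interval [0/1, 1/2), width = 1/2 - 0/1 = 1/2
  'a': [0/1 + 1/2*0/1, 0/1 + 1/2*1/2) = [0/1, 1/4) <- contains code 1/8
  'e': [0/1 + 1/2*1/2, 0/1 + 1/2*5/6) = [1/4, 5/12)
  'b': [0/1 + 1/2*5/6, 0/1 + 1/2*1/1) = [5/12, 1/2)
  emit 'a', narrow to [0/1, 1/4)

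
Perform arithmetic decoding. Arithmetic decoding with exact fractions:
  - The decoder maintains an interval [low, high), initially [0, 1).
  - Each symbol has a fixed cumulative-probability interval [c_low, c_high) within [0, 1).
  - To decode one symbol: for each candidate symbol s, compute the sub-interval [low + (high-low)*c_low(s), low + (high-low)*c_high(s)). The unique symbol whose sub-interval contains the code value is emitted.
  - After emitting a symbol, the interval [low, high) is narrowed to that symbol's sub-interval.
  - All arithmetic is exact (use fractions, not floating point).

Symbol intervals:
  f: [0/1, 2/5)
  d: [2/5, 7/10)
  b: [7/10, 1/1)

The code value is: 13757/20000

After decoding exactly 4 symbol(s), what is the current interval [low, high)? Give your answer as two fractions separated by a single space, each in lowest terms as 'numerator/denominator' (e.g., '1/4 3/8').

Step 1: interval [0/1, 1/1), width = 1/1 - 0/1 = 1/1
  'f': [0/1 + 1/1*0/1, 0/1 + 1/1*2/5) = [0/1, 2/5)
  'd': [0/1 + 1/1*2/5, 0/1 + 1/1*7/10) = [2/5, 7/10) <- contains code 13757/20000
  'b': [0/1 + 1/1*7/10, 0/1 + 1/1*1/1) = [7/10, 1/1)
  emit 'd', narrow to [2/5, 7/10)
Step 2: interval [2/5, 7/10), width = 7/10 - 2/5 = 3/10
  'f': [2/5 + 3/10*0/1, 2/5 + 3/10*2/5) = [2/5, 13/25)
  'd': [2/5 + 3/10*2/5, 2/5 + 3/10*7/10) = [13/25, 61/100)
  'b': [2/5 + 3/10*7/10, 2/5 + 3/10*1/1) = [61/100, 7/10) <- contains code 13757/20000
  emit 'b', narrow to [61/100, 7/10)
Step 3: interval [61/100, 7/10), width = 7/10 - 61/100 = 9/100
  'f': [61/100 + 9/100*0/1, 61/100 + 9/100*2/5) = [61/100, 323/500)
  'd': [61/100 + 9/100*2/5, 61/100 + 9/100*7/10) = [323/500, 673/1000)
  'b': [61/100 + 9/100*7/10, 61/100 + 9/100*1/1) = [673/1000, 7/10) <- contains code 13757/20000
  emit 'b', narrow to [673/1000, 7/10)
Step 4: interval [673/1000, 7/10), width = 7/10 - 673/1000 = 27/1000
  'f': [673/1000 + 27/1000*0/1, 673/1000 + 27/1000*2/5) = [673/1000, 3419/5000)
  'd': [673/1000 + 27/1000*2/5, 673/1000 + 27/1000*7/10) = [3419/5000, 6919/10000) <- contains code 13757/20000
  'b': [673/1000 + 27/1000*7/10, 673/1000 + 27/1000*1/1) = [6919/10000, 7/10)
  emit 'd', narrow to [3419/5000, 6919/10000)

Answer: 3419/5000 6919/10000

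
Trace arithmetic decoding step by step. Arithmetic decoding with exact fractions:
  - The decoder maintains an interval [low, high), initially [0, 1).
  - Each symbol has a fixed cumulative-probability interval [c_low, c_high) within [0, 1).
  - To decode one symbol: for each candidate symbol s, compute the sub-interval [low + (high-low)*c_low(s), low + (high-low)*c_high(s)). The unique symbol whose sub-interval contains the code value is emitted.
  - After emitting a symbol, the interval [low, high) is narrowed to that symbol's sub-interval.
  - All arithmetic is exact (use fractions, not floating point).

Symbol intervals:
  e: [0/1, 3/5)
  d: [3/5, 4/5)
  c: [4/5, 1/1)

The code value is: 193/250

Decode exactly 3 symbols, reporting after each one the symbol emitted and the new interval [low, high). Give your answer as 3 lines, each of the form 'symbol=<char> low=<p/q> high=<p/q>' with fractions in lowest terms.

Answer: symbol=d low=3/5 high=4/5
symbol=c low=19/25 high=4/5
symbol=e low=19/25 high=98/125

Derivation:
Step 1: interval [0/1, 1/1), width = 1/1 - 0/1 = 1/1
  'e': [0/1 + 1/1*0/1, 0/1 + 1/1*3/5) = [0/1, 3/5)
  'd': [0/1 + 1/1*3/5, 0/1 + 1/1*4/5) = [3/5, 4/5) <- contains code 193/250
  'c': [0/1 + 1/1*4/5, 0/1 + 1/1*1/1) = [4/5, 1/1)
  emit 'd', narrow to [3/5, 4/5)
Step 2: interval [3/5, 4/5), width = 4/5 - 3/5 = 1/5
  'e': [3/5 + 1/5*0/1, 3/5 + 1/5*3/5) = [3/5, 18/25)
  'd': [3/5 + 1/5*3/5, 3/5 + 1/5*4/5) = [18/25, 19/25)
  'c': [3/5 + 1/5*4/5, 3/5 + 1/5*1/1) = [19/25, 4/5) <- contains code 193/250
  emit 'c', narrow to [19/25, 4/5)
Step 3: interval [19/25, 4/5), width = 4/5 - 19/25 = 1/25
  'e': [19/25 + 1/25*0/1, 19/25 + 1/25*3/5) = [19/25, 98/125) <- contains code 193/250
  'd': [19/25 + 1/25*3/5, 19/25 + 1/25*4/5) = [98/125, 99/125)
  'c': [19/25 + 1/25*4/5, 19/25 + 1/25*1/1) = [99/125, 4/5)
  emit 'e', narrow to [19/25, 98/125)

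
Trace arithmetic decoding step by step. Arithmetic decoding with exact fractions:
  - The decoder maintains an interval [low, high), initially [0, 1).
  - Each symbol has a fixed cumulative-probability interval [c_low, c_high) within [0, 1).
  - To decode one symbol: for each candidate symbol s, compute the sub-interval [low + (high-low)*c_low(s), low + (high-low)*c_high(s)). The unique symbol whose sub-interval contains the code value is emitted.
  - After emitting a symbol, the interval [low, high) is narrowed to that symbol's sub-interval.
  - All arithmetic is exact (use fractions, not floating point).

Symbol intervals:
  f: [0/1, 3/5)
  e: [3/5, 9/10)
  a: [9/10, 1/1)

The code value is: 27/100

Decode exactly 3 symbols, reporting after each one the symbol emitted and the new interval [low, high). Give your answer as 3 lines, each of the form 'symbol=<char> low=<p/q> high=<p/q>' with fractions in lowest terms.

Step 1: interval [0/1, 1/1), width = 1/1 - 0/1 = 1/1
  'f': [0/1 + 1/1*0/1, 0/1 + 1/1*3/5) = [0/1, 3/5) <- contains code 27/100
  'e': [0/1 + 1/1*3/5, 0/1 + 1/1*9/10) = [3/5, 9/10)
  'a': [0/1 + 1/1*9/10, 0/1 + 1/1*1/1) = [9/10, 1/1)
  emit 'f', narrow to [0/1, 3/5)
Step 2: interval [0/1, 3/5), width = 3/5 - 0/1 = 3/5
  'f': [0/1 + 3/5*0/1, 0/1 + 3/5*3/5) = [0/1, 9/25) <- contains code 27/100
  'e': [0/1 + 3/5*3/5, 0/1 + 3/5*9/10) = [9/25, 27/50)
  'a': [0/1 + 3/5*9/10, 0/1 + 3/5*1/1) = [27/50, 3/5)
  emit 'f', narrow to [0/1, 9/25)
Step 3: interval [0/1, 9/25), width = 9/25 - 0/1 = 9/25
  'f': [0/1 + 9/25*0/1, 0/1 + 9/25*3/5) = [0/1, 27/125)
  'e': [0/1 + 9/25*3/5, 0/1 + 9/25*9/10) = [27/125, 81/250) <- contains code 27/100
  'a': [0/1 + 9/25*9/10, 0/1 + 9/25*1/1) = [81/250, 9/25)
  emit 'e', narrow to [27/125, 81/250)

Answer: symbol=f low=0/1 high=3/5
symbol=f low=0/1 high=9/25
symbol=e low=27/125 high=81/250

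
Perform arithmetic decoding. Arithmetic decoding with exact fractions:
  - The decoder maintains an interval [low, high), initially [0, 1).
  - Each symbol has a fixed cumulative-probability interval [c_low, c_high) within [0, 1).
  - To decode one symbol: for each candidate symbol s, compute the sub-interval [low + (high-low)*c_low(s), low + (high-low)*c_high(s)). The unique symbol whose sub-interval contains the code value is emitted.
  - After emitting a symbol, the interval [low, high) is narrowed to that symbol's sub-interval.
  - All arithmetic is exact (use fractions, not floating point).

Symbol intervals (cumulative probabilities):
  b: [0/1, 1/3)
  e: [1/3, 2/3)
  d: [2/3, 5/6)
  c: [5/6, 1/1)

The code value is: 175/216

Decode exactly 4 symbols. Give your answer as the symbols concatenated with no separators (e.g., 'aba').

Step 1: interval [0/1, 1/1), width = 1/1 - 0/1 = 1/1
  'b': [0/1 + 1/1*0/1, 0/1 + 1/1*1/3) = [0/1, 1/3)
  'e': [0/1 + 1/1*1/3, 0/1 + 1/1*2/3) = [1/3, 2/3)
  'd': [0/1 + 1/1*2/3, 0/1 + 1/1*5/6) = [2/3, 5/6) <- contains code 175/216
  'c': [0/1 + 1/1*5/6, 0/1 + 1/1*1/1) = [5/6, 1/1)
  emit 'd', narrow to [2/3, 5/6)
Step 2: interval [2/3, 5/6), width = 5/6 - 2/3 = 1/6
  'b': [2/3 + 1/6*0/1, 2/3 + 1/6*1/3) = [2/3, 13/18)
  'e': [2/3 + 1/6*1/3, 2/3 + 1/6*2/3) = [13/18, 7/9)
  'd': [2/3 + 1/6*2/3, 2/3 + 1/6*5/6) = [7/9, 29/36)
  'c': [2/3 + 1/6*5/6, 2/3 + 1/6*1/1) = [29/36, 5/6) <- contains code 175/216
  emit 'c', narrow to [29/36, 5/6)
Step 3: interval [29/36, 5/6), width = 5/6 - 29/36 = 1/36
  'b': [29/36 + 1/36*0/1, 29/36 + 1/36*1/3) = [29/36, 22/27) <- contains code 175/216
  'e': [29/36 + 1/36*1/3, 29/36 + 1/36*2/3) = [22/27, 89/108)
  'd': [29/36 + 1/36*2/3, 29/36 + 1/36*5/6) = [89/108, 179/216)
  'c': [29/36 + 1/36*5/6, 29/36 + 1/36*1/1) = [179/216, 5/6)
  emit 'b', narrow to [29/36, 22/27)
Step 4: interval [29/36, 22/27), width = 22/27 - 29/36 = 1/108
  'b': [29/36 + 1/108*0/1, 29/36 + 1/108*1/3) = [29/36, 131/162)
  'e': [29/36 + 1/108*1/3, 29/36 + 1/108*2/3) = [131/162, 263/324) <- contains code 175/216
  'd': [29/36 + 1/108*2/3, 29/36 + 1/108*5/6) = [263/324, 527/648)
  'c': [29/36 + 1/108*5/6, 29/36 + 1/108*1/1) = [527/648, 22/27)
  emit 'e', narrow to [131/162, 263/324)

Answer: dcbe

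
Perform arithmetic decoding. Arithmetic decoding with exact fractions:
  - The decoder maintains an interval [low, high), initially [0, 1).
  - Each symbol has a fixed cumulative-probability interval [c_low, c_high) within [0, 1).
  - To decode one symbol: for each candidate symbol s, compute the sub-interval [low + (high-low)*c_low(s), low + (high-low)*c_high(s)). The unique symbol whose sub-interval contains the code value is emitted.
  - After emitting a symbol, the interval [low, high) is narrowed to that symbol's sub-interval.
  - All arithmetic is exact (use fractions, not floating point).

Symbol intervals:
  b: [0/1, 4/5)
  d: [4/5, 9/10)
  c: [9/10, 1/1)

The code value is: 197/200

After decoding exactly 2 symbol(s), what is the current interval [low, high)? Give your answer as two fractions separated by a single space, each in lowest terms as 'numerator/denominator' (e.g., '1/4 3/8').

Answer: 49/50 99/100

Derivation:
Step 1: interval [0/1, 1/1), width = 1/1 - 0/1 = 1/1
  'b': [0/1 + 1/1*0/1, 0/1 + 1/1*4/5) = [0/1, 4/5)
  'd': [0/1 + 1/1*4/5, 0/1 + 1/1*9/10) = [4/5, 9/10)
  'c': [0/1 + 1/1*9/10, 0/1 + 1/1*1/1) = [9/10, 1/1) <- contains code 197/200
  emit 'c', narrow to [9/10, 1/1)
Step 2: interval [9/10, 1/1), width = 1/1 - 9/10 = 1/10
  'b': [9/10 + 1/10*0/1, 9/10 + 1/10*4/5) = [9/10, 49/50)
  'd': [9/10 + 1/10*4/5, 9/10 + 1/10*9/10) = [49/50, 99/100) <- contains code 197/200
  'c': [9/10 + 1/10*9/10, 9/10 + 1/10*1/1) = [99/100, 1/1)
  emit 'd', narrow to [49/50, 99/100)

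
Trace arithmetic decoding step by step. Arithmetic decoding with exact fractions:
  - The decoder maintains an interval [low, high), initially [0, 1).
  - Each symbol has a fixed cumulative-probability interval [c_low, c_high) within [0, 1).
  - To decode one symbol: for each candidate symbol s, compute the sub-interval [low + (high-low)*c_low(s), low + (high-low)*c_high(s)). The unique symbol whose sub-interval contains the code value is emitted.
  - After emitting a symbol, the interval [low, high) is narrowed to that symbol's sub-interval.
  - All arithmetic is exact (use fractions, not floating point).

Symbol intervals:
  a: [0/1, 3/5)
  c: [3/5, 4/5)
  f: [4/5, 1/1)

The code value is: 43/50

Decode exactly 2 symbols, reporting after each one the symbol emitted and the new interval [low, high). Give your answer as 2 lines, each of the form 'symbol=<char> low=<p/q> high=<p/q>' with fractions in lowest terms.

Answer: symbol=f low=4/5 high=1/1
symbol=a low=4/5 high=23/25

Derivation:
Step 1: interval [0/1, 1/1), width = 1/1 - 0/1 = 1/1
  'a': [0/1 + 1/1*0/1, 0/1 + 1/1*3/5) = [0/1, 3/5)
  'c': [0/1 + 1/1*3/5, 0/1 + 1/1*4/5) = [3/5, 4/5)
  'f': [0/1 + 1/1*4/5, 0/1 + 1/1*1/1) = [4/5, 1/1) <- contains code 43/50
  emit 'f', narrow to [4/5, 1/1)
Step 2: interval [4/5, 1/1), width = 1/1 - 4/5 = 1/5
  'a': [4/5 + 1/5*0/1, 4/5 + 1/5*3/5) = [4/5, 23/25) <- contains code 43/50
  'c': [4/5 + 1/5*3/5, 4/5 + 1/5*4/5) = [23/25, 24/25)
  'f': [4/5 + 1/5*4/5, 4/5 + 1/5*1/1) = [24/25, 1/1)
  emit 'a', narrow to [4/5, 23/25)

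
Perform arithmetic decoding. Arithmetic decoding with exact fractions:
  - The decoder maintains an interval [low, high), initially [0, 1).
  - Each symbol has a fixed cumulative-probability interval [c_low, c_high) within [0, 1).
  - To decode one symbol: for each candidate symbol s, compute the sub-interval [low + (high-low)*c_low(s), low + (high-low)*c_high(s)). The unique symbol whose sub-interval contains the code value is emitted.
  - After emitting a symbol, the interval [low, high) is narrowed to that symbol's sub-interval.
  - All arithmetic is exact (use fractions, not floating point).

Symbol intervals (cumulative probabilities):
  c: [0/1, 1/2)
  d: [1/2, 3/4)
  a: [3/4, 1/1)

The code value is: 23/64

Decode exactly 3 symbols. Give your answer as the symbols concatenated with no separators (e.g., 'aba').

Answer: cda

Derivation:
Step 1: interval [0/1, 1/1), width = 1/1 - 0/1 = 1/1
  'c': [0/1 + 1/1*0/1, 0/1 + 1/1*1/2) = [0/1, 1/2) <- contains code 23/64
  'd': [0/1 + 1/1*1/2, 0/1 + 1/1*3/4) = [1/2, 3/4)
  'a': [0/1 + 1/1*3/4, 0/1 + 1/1*1/1) = [3/4, 1/1)
  emit 'c', narrow to [0/1, 1/2)
Step 2: interval [0/1, 1/2), width = 1/2 - 0/1 = 1/2
  'c': [0/1 + 1/2*0/1, 0/1 + 1/2*1/2) = [0/1, 1/4)
  'd': [0/1 + 1/2*1/2, 0/1 + 1/2*3/4) = [1/4, 3/8) <- contains code 23/64
  'a': [0/1 + 1/2*3/4, 0/1 + 1/2*1/1) = [3/8, 1/2)
  emit 'd', narrow to [1/4, 3/8)
Step 3: interval [1/4, 3/8), width = 3/8 - 1/4 = 1/8
  'c': [1/4 + 1/8*0/1, 1/4 + 1/8*1/2) = [1/4, 5/16)
  'd': [1/4 + 1/8*1/2, 1/4 + 1/8*3/4) = [5/16, 11/32)
  'a': [1/4 + 1/8*3/4, 1/4 + 1/8*1/1) = [11/32, 3/8) <- contains code 23/64
  emit 'a', narrow to [11/32, 3/8)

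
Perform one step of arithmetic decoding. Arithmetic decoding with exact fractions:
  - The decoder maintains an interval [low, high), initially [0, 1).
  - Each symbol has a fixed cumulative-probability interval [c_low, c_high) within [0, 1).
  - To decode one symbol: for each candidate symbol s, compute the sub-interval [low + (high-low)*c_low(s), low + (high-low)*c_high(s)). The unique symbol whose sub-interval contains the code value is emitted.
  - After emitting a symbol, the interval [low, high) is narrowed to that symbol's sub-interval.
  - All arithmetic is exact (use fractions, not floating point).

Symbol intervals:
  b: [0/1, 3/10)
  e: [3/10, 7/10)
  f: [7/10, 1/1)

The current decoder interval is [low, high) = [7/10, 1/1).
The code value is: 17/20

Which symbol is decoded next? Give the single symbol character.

Interval width = high − low = 1/1 − 7/10 = 3/10
Scaled code = (code − low) / width = (17/20 − 7/10) / 3/10 = 1/2
  b: [0/1, 3/10) 
  e: [3/10, 7/10) ← scaled code falls here ✓
  f: [7/10, 1/1) 

Answer: e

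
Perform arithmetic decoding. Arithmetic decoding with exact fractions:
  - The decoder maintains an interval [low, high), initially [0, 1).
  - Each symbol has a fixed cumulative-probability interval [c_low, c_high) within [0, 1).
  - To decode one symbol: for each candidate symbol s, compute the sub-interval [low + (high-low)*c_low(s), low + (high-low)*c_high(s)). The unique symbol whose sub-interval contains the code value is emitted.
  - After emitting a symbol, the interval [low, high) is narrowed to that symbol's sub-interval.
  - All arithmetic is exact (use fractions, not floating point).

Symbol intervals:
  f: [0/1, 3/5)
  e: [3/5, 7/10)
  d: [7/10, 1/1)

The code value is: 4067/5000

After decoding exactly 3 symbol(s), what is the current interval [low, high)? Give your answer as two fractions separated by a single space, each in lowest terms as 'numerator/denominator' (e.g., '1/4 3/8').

Answer: 101/125 413/500

Derivation:
Step 1: interval [0/1, 1/1), width = 1/1 - 0/1 = 1/1
  'f': [0/1 + 1/1*0/1, 0/1 + 1/1*3/5) = [0/1, 3/5)
  'e': [0/1 + 1/1*3/5, 0/1 + 1/1*7/10) = [3/5, 7/10)
  'd': [0/1 + 1/1*7/10, 0/1 + 1/1*1/1) = [7/10, 1/1) <- contains code 4067/5000
  emit 'd', narrow to [7/10, 1/1)
Step 2: interval [7/10, 1/1), width = 1/1 - 7/10 = 3/10
  'f': [7/10 + 3/10*0/1, 7/10 + 3/10*3/5) = [7/10, 22/25) <- contains code 4067/5000
  'e': [7/10 + 3/10*3/5, 7/10 + 3/10*7/10) = [22/25, 91/100)
  'd': [7/10 + 3/10*7/10, 7/10 + 3/10*1/1) = [91/100, 1/1)
  emit 'f', narrow to [7/10, 22/25)
Step 3: interval [7/10, 22/25), width = 22/25 - 7/10 = 9/50
  'f': [7/10 + 9/50*0/1, 7/10 + 9/50*3/5) = [7/10, 101/125)
  'e': [7/10 + 9/50*3/5, 7/10 + 9/50*7/10) = [101/125, 413/500) <- contains code 4067/5000
  'd': [7/10 + 9/50*7/10, 7/10 + 9/50*1/1) = [413/500, 22/25)
  emit 'e', narrow to [101/125, 413/500)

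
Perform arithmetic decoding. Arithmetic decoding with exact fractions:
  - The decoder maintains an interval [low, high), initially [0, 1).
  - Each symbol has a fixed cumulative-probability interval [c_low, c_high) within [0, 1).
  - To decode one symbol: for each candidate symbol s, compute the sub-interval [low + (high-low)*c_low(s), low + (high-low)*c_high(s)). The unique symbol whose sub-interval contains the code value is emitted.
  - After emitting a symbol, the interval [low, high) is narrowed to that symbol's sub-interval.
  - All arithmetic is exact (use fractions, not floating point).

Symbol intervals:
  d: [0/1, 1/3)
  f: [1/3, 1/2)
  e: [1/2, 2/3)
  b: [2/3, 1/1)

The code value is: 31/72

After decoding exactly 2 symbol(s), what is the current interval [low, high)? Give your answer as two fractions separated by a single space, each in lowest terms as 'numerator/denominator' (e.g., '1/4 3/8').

Step 1: interval [0/1, 1/1), width = 1/1 - 0/1 = 1/1
  'd': [0/1 + 1/1*0/1, 0/1 + 1/1*1/3) = [0/1, 1/3)
  'f': [0/1 + 1/1*1/3, 0/1 + 1/1*1/2) = [1/3, 1/2) <- contains code 31/72
  'e': [0/1 + 1/1*1/2, 0/1 + 1/1*2/3) = [1/2, 2/3)
  'b': [0/1 + 1/1*2/3, 0/1 + 1/1*1/1) = [2/3, 1/1)
  emit 'f', narrow to [1/3, 1/2)
Step 2: interval [1/3, 1/2), width = 1/2 - 1/3 = 1/6
  'd': [1/3 + 1/6*0/1, 1/3 + 1/6*1/3) = [1/3, 7/18)
  'f': [1/3 + 1/6*1/3, 1/3 + 1/6*1/2) = [7/18, 5/12)
  'e': [1/3 + 1/6*1/2, 1/3 + 1/6*2/3) = [5/12, 4/9) <- contains code 31/72
  'b': [1/3 + 1/6*2/3, 1/3 + 1/6*1/1) = [4/9, 1/2)
  emit 'e', narrow to [5/12, 4/9)

Answer: 5/12 4/9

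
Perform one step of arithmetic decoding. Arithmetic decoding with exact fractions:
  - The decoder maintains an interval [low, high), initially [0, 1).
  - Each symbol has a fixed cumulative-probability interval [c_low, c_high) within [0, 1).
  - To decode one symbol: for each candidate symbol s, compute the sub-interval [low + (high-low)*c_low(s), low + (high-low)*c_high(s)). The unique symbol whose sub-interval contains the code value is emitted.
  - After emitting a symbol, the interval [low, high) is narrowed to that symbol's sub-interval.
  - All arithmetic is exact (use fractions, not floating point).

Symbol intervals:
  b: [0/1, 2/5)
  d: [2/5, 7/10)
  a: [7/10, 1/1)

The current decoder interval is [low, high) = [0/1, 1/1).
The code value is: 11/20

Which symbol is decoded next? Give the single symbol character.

Interval width = high − low = 1/1 − 0/1 = 1/1
Scaled code = (code − low) / width = (11/20 − 0/1) / 1/1 = 11/20
  b: [0/1, 2/5) 
  d: [2/5, 7/10) ← scaled code falls here ✓
  a: [7/10, 1/1) 

Answer: d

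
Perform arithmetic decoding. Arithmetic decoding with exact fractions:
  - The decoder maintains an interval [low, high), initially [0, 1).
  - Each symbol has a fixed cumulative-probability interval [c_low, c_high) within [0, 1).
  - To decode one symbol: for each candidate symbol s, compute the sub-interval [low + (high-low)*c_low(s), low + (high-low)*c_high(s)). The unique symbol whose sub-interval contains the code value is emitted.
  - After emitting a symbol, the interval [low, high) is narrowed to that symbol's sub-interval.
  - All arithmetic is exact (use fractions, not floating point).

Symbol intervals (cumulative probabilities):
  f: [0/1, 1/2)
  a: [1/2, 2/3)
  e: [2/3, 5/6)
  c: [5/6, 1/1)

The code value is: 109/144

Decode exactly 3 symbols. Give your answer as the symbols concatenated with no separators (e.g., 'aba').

Answer: eaf

Derivation:
Step 1: interval [0/1, 1/1), width = 1/1 - 0/1 = 1/1
  'f': [0/1 + 1/1*0/1, 0/1 + 1/1*1/2) = [0/1, 1/2)
  'a': [0/1 + 1/1*1/2, 0/1 + 1/1*2/3) = [1/2, 2/3)
  'e': [0/1 + 1/1*2/3, 0/1 + 1/1*5/6) = [2/3, 5/6) <- contains code 109/144
  'c': [0/1 + 1/1*5/6, 0/1 + 1/1*1/1) = [5/6, 1/1)
  emit 'e', narrow to [2/3, 5/6)
Step 2: interval [2/3, 5/6), width = 5/6 - 2/3 = 1/6
  'f': [2/3 + 1/6*0/1, 2/3 + 1/6*1/2) = [2/3, 3/4)
  'a': [2/3 + 1/6*1/2, 2/3 + 1/6*2/3) = [3/4, 7/9) <- contains code 109/144
  'e': [2/3 + 1/6*2/3, 2/3 + 1/6*5/6) = [7/9, 29/36)
  'c': [2/3 + 1/6*5/6, 2/3 + 1/6*1/1) = [29/36, 5/6)
  emit 'a', narrow to [3/4, 7/9)
Step 3: interval [3/4, 7/9), width = 7/9 - 3/4 = 1/36
  'f': [3/4 + 1/36*0/1, 3/4 + 1/36*1/2) = [3/4, 55/72) <- contains code 109/144
  'a': [3/4 + 1/36*1/2, 3/4 + 1/36*2/3) = [55/72, 83/108)
  'e': [3/4 + 1/36*2/3, 3/4 + 1/36*5/6) = [83/108, 167/216)
  'c': [3/4 + 1/36*5/6, 3/4 + 1/36*1/1) = [167/216, 7/9)
  emit 'f', narrow to [3/4, 55/72)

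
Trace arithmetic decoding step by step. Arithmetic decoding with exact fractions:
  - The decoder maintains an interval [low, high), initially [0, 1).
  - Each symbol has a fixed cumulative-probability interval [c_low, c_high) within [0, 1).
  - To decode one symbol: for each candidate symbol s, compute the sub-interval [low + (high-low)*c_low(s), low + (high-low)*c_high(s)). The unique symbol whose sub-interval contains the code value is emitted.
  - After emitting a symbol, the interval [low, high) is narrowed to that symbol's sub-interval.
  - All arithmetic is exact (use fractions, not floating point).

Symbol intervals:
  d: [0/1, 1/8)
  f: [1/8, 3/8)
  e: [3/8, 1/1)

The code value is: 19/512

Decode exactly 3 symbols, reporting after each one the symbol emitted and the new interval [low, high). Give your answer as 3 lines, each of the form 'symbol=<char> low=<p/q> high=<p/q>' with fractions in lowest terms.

Answer: symbol=d low=0/1 high=1/8
symbol=f low=1/64 high=3/64
symbol=e low=7/256 high=3/64

Derivation:
Step 1: interval [0/1, 1/1), width = 1/1 - 0/1 = 1/1
  'd': [0/1 + 1/1*0/1, 0/1 + 1/1*1/8) = [0/1, 1/8) <- contains code 19/512
  'f': [0/1 + 1/1*1/8, 0/1 + 1/1*3/8) = [1/8, 3/8)
  'e': [0/1 + 1/1*3/8, 0/1 + 1/1*1/1) = [3/8, 1/1)
  emit 'd', narrow to [0/1, 1/8)
Step 2: interval [0/1, 1/8), width = 1/8 - 0/1 = 1/8
  'd': [0/1 + 1/8*0/1, 0/1 + 1/8*1/8) = [0/1, 1/64)
  'f': [0/1 + 1/8*1/8, 0/1 + 1/8*3/8) = [1/64, 3/64) <- contains code 19/512
  'e': [0/1 + 1/8*3/8, 0/1 + 1/8*1/1) = [3/64, 1/8)
  emit 'f', narrow to [1/64, 3/64)
Step 3: interval [1/64, 3/64), width = 3/64 - 1/64 = 1/32
  'd': [1/64 + 1/32*0/1, 1/64 + 1/32*1/8) = [1/64, 5/256)
  'f': [1/64 + 1/32*1/8, 1/64 + 1/32*3/8) = [5/256, 7/256)
  'e': [1/64 + 1/32*3/8, 1/64 + 1/32*1/1) = [7/256, 3/64) <- contains code 19/512
  emit 'e', narrow to [7/256, 3/64)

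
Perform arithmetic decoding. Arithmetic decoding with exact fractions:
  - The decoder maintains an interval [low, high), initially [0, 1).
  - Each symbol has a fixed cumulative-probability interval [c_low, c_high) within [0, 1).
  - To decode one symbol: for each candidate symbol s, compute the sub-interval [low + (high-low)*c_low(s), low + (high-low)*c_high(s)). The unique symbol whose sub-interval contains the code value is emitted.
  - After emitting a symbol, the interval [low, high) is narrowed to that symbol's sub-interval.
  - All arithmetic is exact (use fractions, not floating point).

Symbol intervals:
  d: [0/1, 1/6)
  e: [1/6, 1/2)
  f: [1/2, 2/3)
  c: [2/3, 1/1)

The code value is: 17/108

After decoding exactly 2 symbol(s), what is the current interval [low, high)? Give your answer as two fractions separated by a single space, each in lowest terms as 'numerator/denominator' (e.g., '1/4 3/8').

Step 1: interval [0/1, 1/1), width = 1/1 - 0/1 = 1/1
  'd': [0/1 + 1/1*0/1, 0/1 + 1/1*1/6) = [0/1, 1/6) <- contains code 17/108
  'e': [0/1 + 1/1*1/6, 0/1 + 1/1*1/2) = [1/6, 1/2)
  'f': [0/1 + 1/1*1/2, 0/1 + 1/1*2/3) = [1/2, 2/3)
  'c': [0/1 + 1/1*2/3, 0/1 + 1/1*1/1) = [2/3, 1/1)
  emit 'd', narrow to [0/1, 1/6)
Step 2: interval [0/1, 1/6), width = 1/6 - 0/1 = 1/6
  'd': [0/1 + 1/6*0/1, 0/1 + 1/6*1/6) = [0/1, 1/36)
  'e': [0/1 + 1/6*1/6, 0/1 + 1/6*1/2) = [1/36, 1/12)
  'f': [0/1 + 1/6*1/2, 0/1 + 1/6*2/3) = [1/12, 1/9)
  'c': [0/1 + 1/6*2/3, 0/1 + 1/6*1/1) = [1/9, 1/6) <- contains code 17/108
  emit 'c', narrow to [1/9, 1/6)

Answer: 1/9 1/6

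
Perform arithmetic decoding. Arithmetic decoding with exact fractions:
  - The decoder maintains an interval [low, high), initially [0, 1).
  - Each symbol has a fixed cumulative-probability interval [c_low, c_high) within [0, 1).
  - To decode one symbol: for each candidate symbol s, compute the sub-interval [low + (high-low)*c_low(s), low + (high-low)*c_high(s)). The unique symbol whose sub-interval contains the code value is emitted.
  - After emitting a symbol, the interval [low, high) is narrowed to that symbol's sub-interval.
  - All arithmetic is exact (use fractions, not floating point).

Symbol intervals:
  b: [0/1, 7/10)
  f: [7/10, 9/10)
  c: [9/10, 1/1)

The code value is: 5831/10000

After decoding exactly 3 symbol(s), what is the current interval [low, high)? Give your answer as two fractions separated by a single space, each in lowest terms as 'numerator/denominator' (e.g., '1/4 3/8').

Step 1: interval [0/1, 1/1), width = 1/1 - 0/1 = 1/1
  'b': [0/1 + 1/1*0/1, 0/1 + 1/1*7/10) = [0/1, 7/10) <- contains code 5831/10000
  'f': [0/1 + 1/1*7/10, 0/1 + 1/1*9/10) = [7/10, 9/10)
  'c': [0/1 + 1/1*9/10, 0/1 + 1/1*1/1) = [9/10, 1/1)
  emit 'b', narrow to [0/1, 7/10)
Step 2: interval [0/1, 7/10), width = 7/10 - 0/1 = 7/10
  'b': [0/1 + 7/10*0/1, 0/1 + 7/10*7/10) = [0/1, 49/100)
  'f': [0/1 + 7/10*7/10, 0/1 + 7/10*9/10) = [49/100, 63/100) <- contains code 5831/10000
  'c': [0/1 + 7/10*9/10, 0/1 + 7/10*1/1) = [63/100, 7/10)
  emit 'f', narrow to [49/100, 63/100)
Step 3: interval [49/100, 63/100), width = 63/100 - 49/100 = 7/50
  'b': [49/100 + 7/50*0/1, 49/100 + 7/50*7/10) = [49/100, 147/250) <- contains code 5831/10000
  'f': [49/100 + 7/50*7/10, 49/100 + 7/50*9/10) = [147/250, 77/125)
  'c': [49/100 + 7/50*9/10, 49/100 + 7/50*1/1) = [77/125, 63/100)
  emit 'b', narrow to [49/100, 147/250)

Answer: 49/100 147/250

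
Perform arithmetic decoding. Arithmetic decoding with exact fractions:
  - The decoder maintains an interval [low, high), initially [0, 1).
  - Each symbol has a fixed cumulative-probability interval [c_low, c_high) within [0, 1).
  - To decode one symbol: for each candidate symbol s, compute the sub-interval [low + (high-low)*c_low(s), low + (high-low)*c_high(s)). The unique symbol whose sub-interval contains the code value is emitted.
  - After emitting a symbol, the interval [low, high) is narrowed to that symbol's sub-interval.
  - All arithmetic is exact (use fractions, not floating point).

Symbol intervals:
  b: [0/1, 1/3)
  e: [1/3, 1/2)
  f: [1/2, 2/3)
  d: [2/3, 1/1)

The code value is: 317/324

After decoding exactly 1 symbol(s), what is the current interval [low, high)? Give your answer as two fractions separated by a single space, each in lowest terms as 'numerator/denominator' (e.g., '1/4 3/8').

Step 1: interval [0/1, 1/1), width = 1/1 - 0/1 = 1/1
  'b': [0/1 + 1/1*0/1, 0/1 + 1/1*1/3) = [0/1, 1/3)
  'e': [0/1 + 1/1*1/3, 0/1 + 1/1*1/2) = [1/3, 1/2)
  'f': [0/1 + 1/1*1/2, 0/1 + 1/1*2/3) = [1/2, 2/3)
  'd': [0/1 + 1/1*2/3, 0/1 + 1/1*1/1) = [2/3, 1/1) <- contains code 317/324
  emit 'd', narrow to [2/3, 1/1)

Answer: 2/3 1/1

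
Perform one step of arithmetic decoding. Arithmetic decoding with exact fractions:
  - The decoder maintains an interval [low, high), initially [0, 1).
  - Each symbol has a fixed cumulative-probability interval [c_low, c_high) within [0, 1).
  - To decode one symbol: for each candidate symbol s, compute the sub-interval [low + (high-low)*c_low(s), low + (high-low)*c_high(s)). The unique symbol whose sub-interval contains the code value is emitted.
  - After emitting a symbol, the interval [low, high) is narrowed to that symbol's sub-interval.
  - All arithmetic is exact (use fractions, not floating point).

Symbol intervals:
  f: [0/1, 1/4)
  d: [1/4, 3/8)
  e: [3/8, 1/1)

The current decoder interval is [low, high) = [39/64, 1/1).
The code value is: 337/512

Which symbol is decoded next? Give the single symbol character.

Answer: f

Derivation:
Interval width = high − low = 1/1 − 39/64 = 25/64
Scaled code = (code − low) / width = (337/512 − 39/64) / 25/64 = 1/8
  f: [0/1, 1/4) ← scaled code falls here ✓
  d: [1/4, 3/8) 
  e: [3/8, 1/1) 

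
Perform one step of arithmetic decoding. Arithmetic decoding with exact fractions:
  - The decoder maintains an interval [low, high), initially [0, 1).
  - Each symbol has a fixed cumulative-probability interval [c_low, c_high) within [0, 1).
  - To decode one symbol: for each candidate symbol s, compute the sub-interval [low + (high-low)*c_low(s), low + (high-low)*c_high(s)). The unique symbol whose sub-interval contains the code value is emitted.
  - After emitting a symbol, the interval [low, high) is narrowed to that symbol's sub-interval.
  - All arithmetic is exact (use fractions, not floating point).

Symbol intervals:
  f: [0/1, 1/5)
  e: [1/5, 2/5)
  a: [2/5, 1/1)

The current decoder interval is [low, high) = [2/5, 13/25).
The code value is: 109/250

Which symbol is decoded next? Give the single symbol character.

Answer: e

Derivation:
Interval width = high − low = 13/25 − 2/5 = 3/25
Scaled code = (code − low) / width = (109/250 − 2/5) / 3/25 = 3/10
  f: [0/1, 1/5) 
  e: [1/5, 2/5) ← scaled code falls here ✓
  a: [2/5, 1/1) 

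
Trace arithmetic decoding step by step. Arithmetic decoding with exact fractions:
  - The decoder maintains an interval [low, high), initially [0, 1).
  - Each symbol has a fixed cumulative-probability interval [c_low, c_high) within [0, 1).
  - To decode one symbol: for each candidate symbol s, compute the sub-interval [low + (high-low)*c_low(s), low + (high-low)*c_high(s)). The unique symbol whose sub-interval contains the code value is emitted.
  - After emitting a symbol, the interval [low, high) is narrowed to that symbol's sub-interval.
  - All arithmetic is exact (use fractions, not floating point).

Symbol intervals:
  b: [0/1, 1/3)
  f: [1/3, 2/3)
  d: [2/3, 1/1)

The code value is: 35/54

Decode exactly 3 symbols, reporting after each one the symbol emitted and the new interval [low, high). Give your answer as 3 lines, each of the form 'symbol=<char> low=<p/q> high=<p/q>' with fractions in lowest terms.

Answer: symbol=f low=1/3 high=2/3
symbol=d low=5/9 high=2/3
symbol=d low=17/27 high=2/3

Derivation:
Step 1: interval [0/1, 1/1), width = 1/1 - 0/1 = 1/1
  'b': [0/1 + 1/1*0/1, 0/1 + 1/1*1/3) = [0/1, 1/3)
  'f': [0/1 + 1/1*1/3, 0/1 + 1/1*2/3) = [1/3, 2/3) <- contains code 35/54
  'd': [0/1 + 1/1*2/3, 0/1 + 1/1*1/1) = [2/3, 1/1)
  emit 'f', narrow to [1/3, 2/3)
Step 2: interval [1/3, 2/3), width = 2/3 - 1/3 = 1/3
  'b': [1/3 + 1/3*0/1, 1/3 + 1/3*1/3) = [1/3, 4/9)
  'f': [1/3 + 1/3*1/3, 1/3 + 1/3*2/3) = [4/9, 5/9)
  'd': [1/3 + 1/3*2/3, 1/3 + 1/3*1/1) = [5/9, 2/3) <- contains code 35/54
  emit 'd', narrow to [5/9, 2/3)
Step 3: interval [5/9, 2/3), width = 2/3 - 5/9 = 1/9
  'b': [5/9 + 1/9*0/1, 5/9 + 1/9*1/3) = [5/9, 16/27)
  'f': [5/9 + 1/9*1/3, 5/9 + 1/9*2/3) = [16/27, 17/27)
  'd': [5/9 + 1/9*2/3, 5/9 + 1/9*1/1) = [17/27, 2/3) <- contains code 35/54
  emit 'd', narrow to [17/27, 2/3)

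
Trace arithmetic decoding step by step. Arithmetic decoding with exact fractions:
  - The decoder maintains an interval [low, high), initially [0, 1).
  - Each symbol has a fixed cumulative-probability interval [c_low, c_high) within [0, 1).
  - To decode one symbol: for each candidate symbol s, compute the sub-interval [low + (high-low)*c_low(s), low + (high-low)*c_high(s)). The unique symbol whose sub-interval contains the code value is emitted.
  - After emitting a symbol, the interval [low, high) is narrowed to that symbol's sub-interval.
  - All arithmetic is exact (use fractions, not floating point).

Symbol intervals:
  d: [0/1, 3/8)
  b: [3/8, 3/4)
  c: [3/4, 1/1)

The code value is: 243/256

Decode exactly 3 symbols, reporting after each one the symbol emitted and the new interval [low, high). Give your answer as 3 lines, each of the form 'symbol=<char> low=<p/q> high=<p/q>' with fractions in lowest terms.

Answer: symbol=c low=3/4 high=1/1
symbol=c low=15/16 high=1/1
symbol=d low=15/16 high=123/128

Derivation:
Step 1: interval [0/1, 1/1), width = 1/1 - 0/1 = 1/1
  'd': [0/1 + 1/1*0/1, 0/1 + 1/1*3/8) = [0/1, 3/8)
  'b': [0/1 + 1/1*3/8, 0/1 + 1/1*3/4) = [3/8, 3/4)
  'c': [0/1 + 1/1*3/4, 0/1 + 1/1*1/1) = [3/4, 1/1) <- contains code 243/256
  emit 'c', narrow to [3/4, 1/1)
Step 2: interval [3/4, 1/1), width = 1/1 - 3/4 = 1/4
  'd': [3/4 + 1/4*0/1, 3/4 + 1/4*3/8) = [3/4, 27/32)
  'b': [3/4 + 1/4*3/8, 3/4 + 1/4*3/4) = [27/32, 15/16)
  'c': [3/4 + 1/4*3/4, 3/4 + 1/4*1/1) = [15/16, 1/1) <- contains code 243/256
  emit 'c', narrow to [15/16, 1/1)
Step 3: interval [15/16, 1/1), width = 1/1 - 15/16 = 1/16
  'd': [15/16 + 1/16*0/1, 15/16 + 1/16*3/8) = [15/16, 123/128) <- contains code 243/256
  'b': [15/16 + 1/16*3/8, 15/16 + 1/16*3/4) = [123/128, 63/64)
  'c': [15/16 + 1/16*3/4, 15/16 + 1/16*1/1) = [63/64, 1/1)
  emit 'd', narrow to [15/16, 123/128)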